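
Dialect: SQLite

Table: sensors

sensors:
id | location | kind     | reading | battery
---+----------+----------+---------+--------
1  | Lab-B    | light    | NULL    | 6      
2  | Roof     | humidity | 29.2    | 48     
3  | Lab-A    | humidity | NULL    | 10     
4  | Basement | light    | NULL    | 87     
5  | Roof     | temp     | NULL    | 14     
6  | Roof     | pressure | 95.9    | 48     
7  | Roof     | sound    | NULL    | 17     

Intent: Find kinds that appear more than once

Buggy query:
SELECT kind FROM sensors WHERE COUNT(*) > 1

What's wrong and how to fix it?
Bug: COUNT(*) is an aggregate and cannot be used in WHERE

Fix: Group first, then use HAVING for the count condition

Corrected query:
SELECT kind FROM sensors GROUP BY kind HAVING COUNT(*) > 1

Result:
kind    
--------
humidity
light   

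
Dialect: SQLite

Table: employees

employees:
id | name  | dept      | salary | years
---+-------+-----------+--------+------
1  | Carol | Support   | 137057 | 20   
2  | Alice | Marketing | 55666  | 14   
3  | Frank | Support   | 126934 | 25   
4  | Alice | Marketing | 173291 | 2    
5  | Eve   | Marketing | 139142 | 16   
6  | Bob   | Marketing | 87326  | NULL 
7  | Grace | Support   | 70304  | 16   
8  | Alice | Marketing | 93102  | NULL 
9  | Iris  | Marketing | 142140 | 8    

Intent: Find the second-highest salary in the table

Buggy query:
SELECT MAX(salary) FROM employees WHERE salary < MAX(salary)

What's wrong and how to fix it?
Bug: The inner MAX is an aggregate inside WHERE, which is not allowed

Fix: Compute the overall MAX in a subquery, then take MAX of rows below it

Corrected query:
SELECT MAX(salary) FROM employees WHERE salary < (SELECT MAX(salary) FROM employees)

Result:
MAX(salary)
-----------
142140     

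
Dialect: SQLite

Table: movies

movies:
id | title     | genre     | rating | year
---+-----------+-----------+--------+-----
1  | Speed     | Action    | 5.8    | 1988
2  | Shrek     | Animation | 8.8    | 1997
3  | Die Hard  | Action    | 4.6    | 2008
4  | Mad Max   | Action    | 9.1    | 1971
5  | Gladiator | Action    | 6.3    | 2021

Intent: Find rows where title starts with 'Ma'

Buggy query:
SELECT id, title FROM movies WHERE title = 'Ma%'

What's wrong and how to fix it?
Bug: Wildcards only work with LIKE; '=' treats '%' as a literal character

Fix: Replace '=' with LIKE so 'Ma%' is treated as a pattern

Corrected query:
SELECT id, title FROM movies WHERE title LIKE 'Ma%'

Result:
id | title  
---+--------
4  | Mad Max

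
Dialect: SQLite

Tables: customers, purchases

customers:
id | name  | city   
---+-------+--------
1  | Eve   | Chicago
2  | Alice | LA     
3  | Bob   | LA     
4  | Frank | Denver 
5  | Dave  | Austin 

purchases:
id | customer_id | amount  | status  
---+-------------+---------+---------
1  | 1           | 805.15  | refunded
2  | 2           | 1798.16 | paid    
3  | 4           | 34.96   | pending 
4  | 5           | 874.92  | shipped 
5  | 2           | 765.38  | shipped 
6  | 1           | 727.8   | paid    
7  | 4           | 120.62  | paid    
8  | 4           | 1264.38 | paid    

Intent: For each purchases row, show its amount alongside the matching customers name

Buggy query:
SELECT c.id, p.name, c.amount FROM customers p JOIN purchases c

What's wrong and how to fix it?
Bug: JOIN with no ON clause produces a cartesian product; every purchases row pairs with every customers row

Fix: Add ON c.customer_id = p.id to the JOIN

Corrected query:
SELECT c.id, p.name, c.amount FROM customers p JOIN purchases c ON c.customer_id = p.id

Result:
id | name  | amount 
---+-------+--------
1  | Eve   | 805.15 
2  | Alice | 1798.16
3  | Frank | 34.96  
4  | Dave  | 874.92 
5  | Alice | 765.38 
6  | Eve   | 727.8  
7  | Frank | 120.62 
8  | Frank | 1264.38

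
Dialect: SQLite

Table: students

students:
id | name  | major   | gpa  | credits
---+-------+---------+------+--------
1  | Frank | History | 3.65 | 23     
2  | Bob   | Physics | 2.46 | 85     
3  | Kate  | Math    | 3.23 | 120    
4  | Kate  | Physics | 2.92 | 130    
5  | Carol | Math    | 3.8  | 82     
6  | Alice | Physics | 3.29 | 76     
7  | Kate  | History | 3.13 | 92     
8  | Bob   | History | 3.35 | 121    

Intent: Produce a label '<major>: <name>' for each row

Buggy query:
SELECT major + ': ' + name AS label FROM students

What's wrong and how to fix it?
Bug: '+' is numeric addition; on text columns SQLite converts them to 0 instead of concatenating

Fix: Use the || operator for string concatenation

Corrected query:
SELECT major || ': ' || name AS label FROM students

Result:
label         
--------------
History: Frank
Physics: Bob  
Math: Kate    
Physics: Kate 
Math: Carol   
Physics: Alice
History: Kate 
History: Bob  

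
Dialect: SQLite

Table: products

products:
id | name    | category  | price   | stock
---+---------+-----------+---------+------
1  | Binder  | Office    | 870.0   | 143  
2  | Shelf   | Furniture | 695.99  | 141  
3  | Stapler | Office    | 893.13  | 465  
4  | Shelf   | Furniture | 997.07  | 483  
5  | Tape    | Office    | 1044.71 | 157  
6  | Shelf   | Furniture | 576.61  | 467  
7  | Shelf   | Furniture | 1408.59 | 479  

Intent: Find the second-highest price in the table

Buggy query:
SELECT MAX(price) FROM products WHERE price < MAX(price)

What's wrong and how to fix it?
Bug: The inner MAX is an aggregate inside WHERE, which is not allowed

Fix: Put the inner MAX in a scalar subquery

Corrected query:
SELECT MAX(price) FROM products WHERE price < (SELECT MAX(price) FROM products)

Result:
MAX(price)
----------
1044.71   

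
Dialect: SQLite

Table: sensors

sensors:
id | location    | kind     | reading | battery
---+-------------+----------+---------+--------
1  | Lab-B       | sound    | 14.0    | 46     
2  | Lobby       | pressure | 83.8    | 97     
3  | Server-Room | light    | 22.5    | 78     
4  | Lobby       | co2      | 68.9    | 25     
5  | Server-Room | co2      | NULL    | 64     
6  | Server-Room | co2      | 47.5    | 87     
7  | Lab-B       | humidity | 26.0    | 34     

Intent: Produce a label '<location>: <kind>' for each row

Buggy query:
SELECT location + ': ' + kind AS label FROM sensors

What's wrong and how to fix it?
Bug: SQLite uses || for string concatenation; + coerces text to numbers (yielding 0)

Fix: Use the || operator for string concatenation

Corrected query:
SELECT location || ': ' || kind AS label FROM sensors

Result:
label             
------------------
Lab-B: sound      
Lobby: pressure   
Server-Room: light
Lobby: co2        
Server-Room: co2  
Server-Room: co2  
Lab-B: humidity   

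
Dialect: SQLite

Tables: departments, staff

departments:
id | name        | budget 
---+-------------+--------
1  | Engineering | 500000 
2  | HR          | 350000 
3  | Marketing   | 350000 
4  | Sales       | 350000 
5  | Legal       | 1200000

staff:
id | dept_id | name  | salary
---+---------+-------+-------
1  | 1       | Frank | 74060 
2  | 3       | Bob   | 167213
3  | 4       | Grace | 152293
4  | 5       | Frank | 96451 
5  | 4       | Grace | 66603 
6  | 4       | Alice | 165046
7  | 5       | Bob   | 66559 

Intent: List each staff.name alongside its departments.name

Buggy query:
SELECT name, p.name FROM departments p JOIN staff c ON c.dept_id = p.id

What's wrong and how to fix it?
Bug: Both tables have a 'name' column; the unqualified reference is ambiguous

Fix: Prefix ambiguous columns with the table alias

Corrected query:
SELECT c.name, p.name FROM departments p JOIN staff c ON c.dept_id = p.id

Result:
name  | name       
------+------------
Frank | Engineering
Bob   | Marketing  
Grace | Sales      
Frank | Legal      
Grace | Sales      
Alice | Sales      
Bob   | Legal      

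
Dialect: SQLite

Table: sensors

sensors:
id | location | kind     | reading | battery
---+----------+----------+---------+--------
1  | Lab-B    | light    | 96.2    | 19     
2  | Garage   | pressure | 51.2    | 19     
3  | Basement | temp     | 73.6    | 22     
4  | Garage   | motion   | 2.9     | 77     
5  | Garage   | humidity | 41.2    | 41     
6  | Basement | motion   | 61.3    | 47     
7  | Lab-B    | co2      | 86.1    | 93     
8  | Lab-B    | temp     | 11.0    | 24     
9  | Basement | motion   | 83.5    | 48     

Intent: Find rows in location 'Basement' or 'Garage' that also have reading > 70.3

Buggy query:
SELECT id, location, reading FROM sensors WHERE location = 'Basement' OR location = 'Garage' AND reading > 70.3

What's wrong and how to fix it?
Bug: AND binds tighter than OR, so this parses as location = 'Basement' OR (location = 'Garage' AND reading > 70.3)

Fix: Group the OR with parentheses (or use IN), then AND the threshold

Corrected query:
SELECT id, location, reading FROM sensors WHERE (location = 'Basement' OR location = 'Garage') AND reading > 70.3

Result:
id | location | reading
---+----------+--------
3  | Basement | 73.6   
9  | Basement | 83.5   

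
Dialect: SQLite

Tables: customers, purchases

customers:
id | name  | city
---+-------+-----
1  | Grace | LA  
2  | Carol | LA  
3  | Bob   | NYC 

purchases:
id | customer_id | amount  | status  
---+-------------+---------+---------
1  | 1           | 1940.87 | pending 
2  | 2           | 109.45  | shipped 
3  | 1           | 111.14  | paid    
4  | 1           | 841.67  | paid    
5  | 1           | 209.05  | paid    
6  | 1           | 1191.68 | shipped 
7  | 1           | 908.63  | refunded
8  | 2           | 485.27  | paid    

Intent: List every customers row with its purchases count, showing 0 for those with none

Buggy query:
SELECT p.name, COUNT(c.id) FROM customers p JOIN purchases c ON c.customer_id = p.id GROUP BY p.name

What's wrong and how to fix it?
Bug: INNER JOIN drops customers rows that have no matching purchases rows

Fix: Use LEFT JOIN so parents without children still appear (COUNT(c.id) gives 0)

Corrected query:
SELECT p.name, COUNT(c.id) FROM customers p LEFT JOIN purchases c ON c.customer_id = p.id GROUP BY p.name

Result:
name  | COUNT(c.id)
------+------------
Bob   | 0          
Carol | 2          
Grace | 6          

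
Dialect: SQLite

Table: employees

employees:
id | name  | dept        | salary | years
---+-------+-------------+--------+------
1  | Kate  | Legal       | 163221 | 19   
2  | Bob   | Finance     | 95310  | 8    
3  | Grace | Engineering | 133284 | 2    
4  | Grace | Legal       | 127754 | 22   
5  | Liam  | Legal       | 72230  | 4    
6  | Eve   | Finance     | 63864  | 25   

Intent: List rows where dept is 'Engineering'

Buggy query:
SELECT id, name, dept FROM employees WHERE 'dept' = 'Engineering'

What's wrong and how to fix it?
Bug: Single quotes denote string literals in SQL; the column name is being compared as a constant string

Fix: Reference the column as dept without single quotes

Corrected query:
SELECT id, name, dept FROM employees WHERE dept = 'Engineering'

Result:
id | name  | dept       
---+-------+------------
3  | Grace | Engineering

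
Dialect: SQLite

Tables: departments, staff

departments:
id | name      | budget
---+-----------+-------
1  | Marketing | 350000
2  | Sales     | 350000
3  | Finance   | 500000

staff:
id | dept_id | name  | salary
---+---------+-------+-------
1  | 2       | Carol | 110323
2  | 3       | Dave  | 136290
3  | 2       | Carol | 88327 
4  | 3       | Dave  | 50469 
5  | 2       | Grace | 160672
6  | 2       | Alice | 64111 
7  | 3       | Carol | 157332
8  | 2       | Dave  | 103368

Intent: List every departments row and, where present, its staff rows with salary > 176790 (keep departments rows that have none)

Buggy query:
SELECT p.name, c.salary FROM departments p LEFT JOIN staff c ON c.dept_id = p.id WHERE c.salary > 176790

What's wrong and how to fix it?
Bug: Filtering c.salary in WHERE discards the NULL rows produced by LEFT JOIN, turning it into an inner join

Fix: Put 'c.salary > 176790' in the JOIN's ON clause instead of WHERE

Corrected query:
SELECT p.name, c.salary FROM departments p LEFT JOIN staff c ON c.dept_id = p.id AND c.salary > 176790

Result:
name      | salary
----------+-------
Marketing | NULL  
Sales     | NULL  
Finance   | NULL  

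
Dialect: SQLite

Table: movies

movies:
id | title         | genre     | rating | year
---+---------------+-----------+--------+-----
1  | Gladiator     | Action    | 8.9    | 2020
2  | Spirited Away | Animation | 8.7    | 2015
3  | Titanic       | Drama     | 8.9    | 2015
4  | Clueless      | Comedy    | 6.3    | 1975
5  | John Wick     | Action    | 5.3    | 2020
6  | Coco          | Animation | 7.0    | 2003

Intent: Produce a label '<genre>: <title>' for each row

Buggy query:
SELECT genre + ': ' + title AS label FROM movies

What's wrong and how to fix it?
Bug: '+' is numeric addition; on text columns SQLite converts them to 0 instead of concatenating

Fix: Use the || operator for string concatenation

Corrected query:
SELECT genre || ': ' || title AS label FROM movies

Result:
label                   
------------------------
Action: Gladiator       
Animation: Spirited Away
Drama: Titanic          
Comedy: Clueless        
Action: John Wick       
Animation: Coco         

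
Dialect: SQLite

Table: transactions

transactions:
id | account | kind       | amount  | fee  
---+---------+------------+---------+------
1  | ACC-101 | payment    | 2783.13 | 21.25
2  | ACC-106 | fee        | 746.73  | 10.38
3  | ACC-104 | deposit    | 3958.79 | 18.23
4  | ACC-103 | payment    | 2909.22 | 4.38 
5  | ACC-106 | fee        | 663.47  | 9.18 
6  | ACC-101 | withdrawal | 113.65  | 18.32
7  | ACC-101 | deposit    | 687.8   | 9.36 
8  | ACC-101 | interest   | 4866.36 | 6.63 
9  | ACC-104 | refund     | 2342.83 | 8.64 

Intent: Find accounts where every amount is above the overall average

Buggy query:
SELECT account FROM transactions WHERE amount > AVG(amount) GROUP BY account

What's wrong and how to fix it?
Bug: WHERE evaluates per row before aggregation, so AVG() is unavailable

Fix: Compute the overall average in a scalar subquery and compare each group's MIN against it in HAVING

Corrected query:
SELECT account FROM transactions GROUP BY account HAVING MIN(amount) > (SELECT AVG(amount) FROM transactions)

Result:
account
-------
ACC-103
ACC-104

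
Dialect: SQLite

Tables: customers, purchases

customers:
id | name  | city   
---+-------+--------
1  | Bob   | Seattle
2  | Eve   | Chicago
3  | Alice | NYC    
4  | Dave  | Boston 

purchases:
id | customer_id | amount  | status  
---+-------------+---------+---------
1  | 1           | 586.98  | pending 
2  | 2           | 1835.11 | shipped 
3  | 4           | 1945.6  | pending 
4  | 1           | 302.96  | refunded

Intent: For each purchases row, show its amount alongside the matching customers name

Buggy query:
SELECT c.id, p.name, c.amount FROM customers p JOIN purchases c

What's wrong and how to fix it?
Bug: Missing join condition: each purchases row is matched to all customers rows instead of just its own

Fix: Add ON c.customer_id = p.id to the JOIN

Corrected query:
SELECT c.id, p.name, c.amount FROM customers p JOIN purchases c ON c.customer_id = p.id

Result:
id | name | amount 
---+------+--------
1  | Bob  | 586.98 
2  | Eve  | 1835.11
3  | Dave | 1945.6 
4  | Bob  | 302.96 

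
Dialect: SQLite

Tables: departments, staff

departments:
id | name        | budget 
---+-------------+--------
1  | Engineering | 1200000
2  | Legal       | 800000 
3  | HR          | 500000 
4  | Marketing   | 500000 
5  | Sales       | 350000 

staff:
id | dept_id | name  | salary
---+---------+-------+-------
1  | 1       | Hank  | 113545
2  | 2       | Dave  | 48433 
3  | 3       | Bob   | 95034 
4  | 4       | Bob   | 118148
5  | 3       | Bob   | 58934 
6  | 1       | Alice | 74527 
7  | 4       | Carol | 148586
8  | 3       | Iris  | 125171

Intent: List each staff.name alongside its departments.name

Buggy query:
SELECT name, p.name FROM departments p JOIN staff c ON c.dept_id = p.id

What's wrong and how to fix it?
Bug: Both tables have a 'name' column; the unqualified reference is ambiguous

Fix: Qualify the column with its table alias (c.name)

Corrected query:
SELECT c.name, p.name FROM departments p JOIN staff c ON c.dept_id = p.id

Result:
name  | name       
------+------------
Hank  | Engineering
Dave  | Legal      
Bob   | HR         
Bob   | Marketing  
Bob   | HR         
Alice | Engineering
Carol | Marketing  
Iris  | HR         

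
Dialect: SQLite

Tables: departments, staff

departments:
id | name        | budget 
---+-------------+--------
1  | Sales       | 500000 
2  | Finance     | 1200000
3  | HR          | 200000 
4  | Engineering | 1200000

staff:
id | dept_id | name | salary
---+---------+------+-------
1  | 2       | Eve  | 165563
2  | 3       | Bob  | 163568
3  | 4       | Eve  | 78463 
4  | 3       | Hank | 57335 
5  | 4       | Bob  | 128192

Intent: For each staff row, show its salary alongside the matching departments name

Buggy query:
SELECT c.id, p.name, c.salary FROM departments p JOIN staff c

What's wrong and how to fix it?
Bug: Missing join condition: each staff row is matched to all departments rows instead of just its own

Fix: Add ON c.dept_id = p.id to the JOIN

Corrected query:
SELECT c.id, p.name, c.salary FROM departments p JOIN staff c ON c.dept_id = p.id

Result:
id | name        | salary
---+-------------+-------
1  | Finance     | 165563
2  | HR          | 163568
3  | Engineering | 78463 
4  | HR          | 57335 
5  | Engineering | 128192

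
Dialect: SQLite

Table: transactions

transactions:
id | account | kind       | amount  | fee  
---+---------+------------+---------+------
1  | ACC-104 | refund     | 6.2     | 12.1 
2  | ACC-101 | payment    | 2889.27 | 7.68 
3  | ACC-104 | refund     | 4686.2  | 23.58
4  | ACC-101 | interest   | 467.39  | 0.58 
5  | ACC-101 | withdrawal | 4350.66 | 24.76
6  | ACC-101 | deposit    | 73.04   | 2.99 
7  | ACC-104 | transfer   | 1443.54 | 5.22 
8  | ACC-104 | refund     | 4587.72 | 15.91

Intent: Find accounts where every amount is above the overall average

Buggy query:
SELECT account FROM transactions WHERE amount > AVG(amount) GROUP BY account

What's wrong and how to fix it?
Bug: WHERE evaluates per row before aggregation, so AVG() is unavailable

Fix: Compute the overall average in a scalar subquery and compare each group's MIN against it in HAVING

Corrected query:
SELECT account FROM transactions GROUP BY account HAVING MIN(amount) > (SELECT AVG(amount) FROM transactions)

Result:
(no rows)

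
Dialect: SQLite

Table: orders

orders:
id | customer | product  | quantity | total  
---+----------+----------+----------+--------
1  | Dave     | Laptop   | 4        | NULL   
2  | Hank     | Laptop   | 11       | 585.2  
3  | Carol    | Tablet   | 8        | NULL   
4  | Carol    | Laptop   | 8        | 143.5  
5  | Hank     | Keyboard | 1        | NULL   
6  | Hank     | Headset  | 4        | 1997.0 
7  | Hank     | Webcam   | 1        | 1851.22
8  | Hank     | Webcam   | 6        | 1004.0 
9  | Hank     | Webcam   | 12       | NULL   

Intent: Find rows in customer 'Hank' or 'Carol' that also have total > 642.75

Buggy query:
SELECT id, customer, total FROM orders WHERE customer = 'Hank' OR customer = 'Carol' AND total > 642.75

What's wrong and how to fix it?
Bug: AND binds tighter than OR, so this parses as customer = 'Hank' OR (customer = 'Carol' AND total > 642.75)

Fix: Group the OR with parentheses (or use IN), then AND the threshold

Corrected query:
SELECT id, customer, total FROM orders WHERE (customer = 'Hank' OR customer = 'Carol') AND total > 642.75

Result:
id | customer | total  
---+----------+--------
6  | Hank     | 1997   
7  | Hank     | 1851.22
8  | Hank     | 1004   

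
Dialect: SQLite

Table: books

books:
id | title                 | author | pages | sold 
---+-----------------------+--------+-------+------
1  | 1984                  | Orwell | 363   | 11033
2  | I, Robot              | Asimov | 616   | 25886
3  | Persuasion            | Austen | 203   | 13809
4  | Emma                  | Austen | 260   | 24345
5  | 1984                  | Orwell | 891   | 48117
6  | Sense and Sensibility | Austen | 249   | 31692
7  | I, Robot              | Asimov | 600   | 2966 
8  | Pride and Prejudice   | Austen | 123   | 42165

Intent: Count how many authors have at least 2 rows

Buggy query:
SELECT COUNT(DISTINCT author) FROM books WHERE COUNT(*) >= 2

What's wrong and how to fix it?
Bug: WHERE filters individual rows, not groups, so a group-level COUNT is invalid there

Fix: Group first with HAVING COUNT(*) >= 2, then COUNT the resulting groups

Corrected query:
SELECT COUNT(*) FROM (SELECT author FROM books GROUP BY author HAVING COUNT(*) >= 2)

Result:
COUNT(*)
--------
3       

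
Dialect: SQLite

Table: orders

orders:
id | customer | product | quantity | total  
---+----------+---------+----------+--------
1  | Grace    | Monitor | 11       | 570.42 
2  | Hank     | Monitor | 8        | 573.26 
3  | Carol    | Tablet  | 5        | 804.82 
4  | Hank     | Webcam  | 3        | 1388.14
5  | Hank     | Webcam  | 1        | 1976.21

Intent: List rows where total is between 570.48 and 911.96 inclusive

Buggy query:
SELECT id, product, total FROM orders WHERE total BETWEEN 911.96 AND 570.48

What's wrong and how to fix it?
Bug: The bounds are reversed; BETWEEN a AND b requires a <= b to match anything

Fix: Swap the bounds so the smaller value comes first

Corrected query:
SELECT id, product, total FROM orders WHERE total BETWEEN 570.48 AND 911.96

Result:
id | product | total 
---+---------+-------
2  | Monitor | 573.26
3  | Tablet  | 804.82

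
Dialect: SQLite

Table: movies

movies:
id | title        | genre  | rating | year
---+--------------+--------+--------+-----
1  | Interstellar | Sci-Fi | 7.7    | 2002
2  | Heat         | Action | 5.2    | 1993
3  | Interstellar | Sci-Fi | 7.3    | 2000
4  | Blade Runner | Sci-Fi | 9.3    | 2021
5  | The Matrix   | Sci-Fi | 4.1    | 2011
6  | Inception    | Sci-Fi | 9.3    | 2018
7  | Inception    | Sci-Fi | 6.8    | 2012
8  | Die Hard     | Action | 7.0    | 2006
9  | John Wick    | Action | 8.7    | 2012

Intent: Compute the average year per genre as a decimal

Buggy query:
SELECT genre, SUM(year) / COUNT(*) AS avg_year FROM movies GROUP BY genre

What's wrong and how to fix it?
Bug: SUM(year) and COUNT(*) are both integers; the division truncates the fractional part

Fix: Multiply by 1.0 (or CAST to REAL) to force floating-point division

Corrected query:
SELECT genre, SUM(year) * 1.0 / COUNT(*) AS avg_year FROM movies GROUP BY genre

Result:
genre  | avg_year   
-------+------------
Action | 2003.666667
Sci-Fi | 2010.666667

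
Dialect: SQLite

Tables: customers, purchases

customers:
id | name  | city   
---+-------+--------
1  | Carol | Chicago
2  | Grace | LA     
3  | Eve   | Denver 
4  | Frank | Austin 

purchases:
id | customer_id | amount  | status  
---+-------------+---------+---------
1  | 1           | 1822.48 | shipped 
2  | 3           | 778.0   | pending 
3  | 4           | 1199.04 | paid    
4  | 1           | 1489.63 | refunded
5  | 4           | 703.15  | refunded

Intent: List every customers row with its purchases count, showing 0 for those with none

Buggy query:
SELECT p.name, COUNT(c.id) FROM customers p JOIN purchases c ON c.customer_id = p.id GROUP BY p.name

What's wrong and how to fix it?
Bug: An inner join excludes parents with zero children

Fix: Use LEFT JOIN so parents without children still appear (COUNT(c.id) gives 0)

Corrected query:
SELECT p.name, COUNT(c.id) FROM customers p LEFT JOIN purchases c ON c.customer_id = p.id GROUP BY p.name

Result:
name  | COUNT(c.id)
------+------------
Carol | 2          
Eve   | 1          
Frank | 2          
Grace | 0          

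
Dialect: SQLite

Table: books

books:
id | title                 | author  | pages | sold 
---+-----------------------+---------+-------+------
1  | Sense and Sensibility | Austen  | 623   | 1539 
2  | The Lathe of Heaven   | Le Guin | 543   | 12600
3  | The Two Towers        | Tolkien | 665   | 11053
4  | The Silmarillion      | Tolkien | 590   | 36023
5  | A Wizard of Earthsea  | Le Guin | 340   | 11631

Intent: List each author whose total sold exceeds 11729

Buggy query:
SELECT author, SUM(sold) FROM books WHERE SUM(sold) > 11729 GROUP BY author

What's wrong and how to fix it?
Bug: WHERE runs before GROUP BY, so aggregates aren't available there

Fix: Move the aggregate condition to a HAVING clause

Corrected query:
SELECT author, SUM(sold) FROM books GROUP BY author HAVING SUM(sold) > 11729

Result:
author  | SUM(sold)
--------+----------
Le Guin | 24231    
Tolkien | 47076    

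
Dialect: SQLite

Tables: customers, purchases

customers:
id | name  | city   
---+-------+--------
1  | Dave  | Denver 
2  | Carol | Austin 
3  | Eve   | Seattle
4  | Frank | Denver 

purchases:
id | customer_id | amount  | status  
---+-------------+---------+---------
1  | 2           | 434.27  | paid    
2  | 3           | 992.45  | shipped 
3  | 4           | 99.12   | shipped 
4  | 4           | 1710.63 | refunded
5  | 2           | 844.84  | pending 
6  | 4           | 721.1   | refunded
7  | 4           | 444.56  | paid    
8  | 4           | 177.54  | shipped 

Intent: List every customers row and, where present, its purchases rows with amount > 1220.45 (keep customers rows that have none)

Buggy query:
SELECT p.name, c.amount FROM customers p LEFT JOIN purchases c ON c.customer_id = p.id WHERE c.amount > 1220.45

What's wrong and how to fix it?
Bug: Filtering c.amount in WHERE discards the NULL rows produced by LEFT JOIN, turning it into an inner join

Fix: Move the right-table condition into the ON clause so unmatched parents are kept

Corrected query:
SELECT p.name, c.amount FROM customers p LEFT JOIN purchases c ON c.customer_id = p.id AND c.amount > 1220.45

Result:
name  | amount 
------+--------
Dave  | NULL   
Carol | NULL   
Eve   | NULL   
Frank | 1710.63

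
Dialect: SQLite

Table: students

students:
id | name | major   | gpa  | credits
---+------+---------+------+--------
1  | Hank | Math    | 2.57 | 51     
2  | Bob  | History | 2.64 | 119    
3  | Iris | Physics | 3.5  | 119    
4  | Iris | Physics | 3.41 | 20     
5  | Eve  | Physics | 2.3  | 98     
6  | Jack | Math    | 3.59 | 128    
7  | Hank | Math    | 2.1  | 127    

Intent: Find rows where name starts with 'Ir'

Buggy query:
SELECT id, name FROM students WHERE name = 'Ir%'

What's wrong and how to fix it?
Bug: '=' compares the literal string including the % character; pattern matching needs LIKE

Fix: Replace '=' with LIKE so 'Ir%' is treated as a pattern

Corrected query:
SELECT id, name FROM students WHERE name LIKE 'Ir%'

Result:
id | name
---+-----
3  | Iris
4  | Iris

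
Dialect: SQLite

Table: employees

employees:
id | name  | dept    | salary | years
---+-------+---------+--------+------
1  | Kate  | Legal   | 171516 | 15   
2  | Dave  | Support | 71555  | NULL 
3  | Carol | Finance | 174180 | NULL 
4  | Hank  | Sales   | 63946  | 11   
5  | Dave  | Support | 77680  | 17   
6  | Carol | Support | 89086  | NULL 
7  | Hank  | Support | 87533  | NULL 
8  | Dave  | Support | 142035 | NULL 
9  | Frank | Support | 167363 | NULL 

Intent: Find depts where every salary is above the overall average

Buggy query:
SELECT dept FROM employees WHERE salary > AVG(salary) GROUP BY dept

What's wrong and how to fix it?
Bug: WHERE evaluates per row before aggregation, so AVG() is unavailable

Fix: Compute the overall average in a scalar subquery and compare each group's MIN against it in HAVING

Corrected query:
SELECT dept FROM employees GROUP BY dept HAVING MIN(salary) > (SELECT AVG(salary) FROM employees)

Result:
dept   
-------
Finance
Legal  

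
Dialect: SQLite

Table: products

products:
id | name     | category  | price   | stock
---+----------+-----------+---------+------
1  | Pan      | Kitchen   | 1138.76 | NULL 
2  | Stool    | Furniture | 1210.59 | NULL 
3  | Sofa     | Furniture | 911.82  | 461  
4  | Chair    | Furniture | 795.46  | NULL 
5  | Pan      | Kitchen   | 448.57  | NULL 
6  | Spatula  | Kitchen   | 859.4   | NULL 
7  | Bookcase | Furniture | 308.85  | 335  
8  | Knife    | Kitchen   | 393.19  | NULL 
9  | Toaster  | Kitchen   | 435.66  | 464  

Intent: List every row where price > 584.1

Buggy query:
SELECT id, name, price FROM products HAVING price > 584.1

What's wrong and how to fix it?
Bug: This is a non-aggregate query (no GROUP BY, no aggregates), so in SQLite the HAVING clause is invalid here; a row-level condition belongs in WHERE

Fix: Replace HAVING with WHERE since the condition applies to individual rows

Corrected query:
SELECT id, name, price FROM products WHERE price > 584.1

Result:
id | name    | price  
---+---------+--------
1  | Pan     | 1138.76
2  | Stool   | 1210.59
3  | Sofa    | 911.82 
4  | Chair   | 795.46 
6  | Spatula | 859.4  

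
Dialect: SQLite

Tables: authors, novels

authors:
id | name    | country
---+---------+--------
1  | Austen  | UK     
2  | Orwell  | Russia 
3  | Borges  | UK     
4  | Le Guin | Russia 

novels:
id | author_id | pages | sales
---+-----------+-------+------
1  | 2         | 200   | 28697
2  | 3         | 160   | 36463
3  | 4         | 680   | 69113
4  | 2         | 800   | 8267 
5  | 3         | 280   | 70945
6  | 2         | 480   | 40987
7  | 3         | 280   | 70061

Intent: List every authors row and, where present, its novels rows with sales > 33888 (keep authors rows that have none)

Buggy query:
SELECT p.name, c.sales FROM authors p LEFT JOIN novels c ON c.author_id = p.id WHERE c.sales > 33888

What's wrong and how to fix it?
Bug: Filtering c.sales in WHERE discards the NULL rows produced by LEFT JOIN, turning it into an inner join

Fix: Move the right-table condition into the ON clause so unmatched parents are kept

Corrected query:
SELECT p.name, c.sales FROM authors p LEFT JOIN novels c ON c.author_id = p.id AND c.sales > 33888

Result:
name    | sales
--------+------
Austen  | NULL 
Orwell  | 40987
Borges  | 36463
Borges  | 70061
Borges  | 70945
Le Guin | 69113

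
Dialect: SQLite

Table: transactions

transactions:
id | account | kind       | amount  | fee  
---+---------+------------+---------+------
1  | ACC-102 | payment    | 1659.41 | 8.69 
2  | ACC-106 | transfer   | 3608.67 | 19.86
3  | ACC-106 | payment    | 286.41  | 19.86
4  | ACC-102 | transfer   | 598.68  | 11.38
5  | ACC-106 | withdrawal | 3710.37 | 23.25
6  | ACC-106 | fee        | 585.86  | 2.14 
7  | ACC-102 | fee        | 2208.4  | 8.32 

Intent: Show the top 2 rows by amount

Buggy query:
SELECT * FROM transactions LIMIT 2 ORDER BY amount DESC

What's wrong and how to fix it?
Bug: LIMIT must come after ORDER BY

Fix: Sort with ORDER BY, then apply LIMIT

Corrected query:
SELECT * FROM transactions ORDER BY amount DESC LIMIT 2

Result:
id | account | kind       | amount  | fee  
---+---------+------------+---------+------
5  | ACC-106 | withdrawal | 3710.37 | 23.25
2  | ACC-106 | transfer   | 3608.67 | 19.86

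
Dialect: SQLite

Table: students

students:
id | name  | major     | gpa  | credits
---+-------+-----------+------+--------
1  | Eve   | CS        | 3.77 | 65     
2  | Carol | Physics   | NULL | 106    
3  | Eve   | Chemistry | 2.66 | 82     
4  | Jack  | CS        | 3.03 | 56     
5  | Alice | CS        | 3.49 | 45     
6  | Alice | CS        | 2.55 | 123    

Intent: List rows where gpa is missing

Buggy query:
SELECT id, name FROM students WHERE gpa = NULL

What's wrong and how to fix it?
Bug: '= NULL' is always unknown in SQL three-valued logic, so no rows match

Fix: Use IS NULL to test for NULL

Corrected query:
SELECT id, name FROM students WHERE gpa IS NULL

Result:
id | name 
---+------
2  | Carol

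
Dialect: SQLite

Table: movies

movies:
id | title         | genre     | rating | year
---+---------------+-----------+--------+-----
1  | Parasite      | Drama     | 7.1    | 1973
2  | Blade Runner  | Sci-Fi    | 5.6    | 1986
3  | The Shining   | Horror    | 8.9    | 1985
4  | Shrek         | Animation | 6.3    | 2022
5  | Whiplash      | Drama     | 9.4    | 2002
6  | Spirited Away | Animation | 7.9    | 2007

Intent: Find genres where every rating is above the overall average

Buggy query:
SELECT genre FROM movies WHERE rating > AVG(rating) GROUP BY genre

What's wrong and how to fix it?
Bug: AVG() is an aggregate; it can't sit directly in WHERE

Fix: Use a subquery for AVG and a HAVING MIN(...) filter so the condition holds for every row in the group

Corrected query:
SELECT genre FROM movies GROUP BY genre HAVING MIN(rating) > (SELECT AVG(rating) FROM movies)

Result:
genre 
------
Horror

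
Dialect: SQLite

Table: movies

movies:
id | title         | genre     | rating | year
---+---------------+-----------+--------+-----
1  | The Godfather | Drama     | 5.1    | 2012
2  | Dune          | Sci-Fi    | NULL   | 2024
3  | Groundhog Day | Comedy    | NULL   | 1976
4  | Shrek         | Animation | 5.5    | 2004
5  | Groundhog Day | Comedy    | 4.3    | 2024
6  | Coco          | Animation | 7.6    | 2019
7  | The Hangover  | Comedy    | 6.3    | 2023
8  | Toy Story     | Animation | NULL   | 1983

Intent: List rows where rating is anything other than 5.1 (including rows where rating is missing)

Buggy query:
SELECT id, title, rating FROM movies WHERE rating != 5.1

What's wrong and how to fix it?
Bug: Inequality against NULL is unknown, not true; rows with NULL are dropped

Fix: Handle NULL separately with IS NULL alongside the inequality

Corrected query:
SELECT id, title, rating FROM movies WHERE rating != 5.1 OR rating IS NULL

Result:
id | title         | rating
---+---------------+-------
2  | Dune          | NULL  
3  | Groundhog Day | NULL  
4  | Shrek         | 5.5   
5  | Groundhog Day | 4.3   
6  | Coco          | 7.6   
7  | The Hangover  | 6.3   
8  | Toy Story     | NULL  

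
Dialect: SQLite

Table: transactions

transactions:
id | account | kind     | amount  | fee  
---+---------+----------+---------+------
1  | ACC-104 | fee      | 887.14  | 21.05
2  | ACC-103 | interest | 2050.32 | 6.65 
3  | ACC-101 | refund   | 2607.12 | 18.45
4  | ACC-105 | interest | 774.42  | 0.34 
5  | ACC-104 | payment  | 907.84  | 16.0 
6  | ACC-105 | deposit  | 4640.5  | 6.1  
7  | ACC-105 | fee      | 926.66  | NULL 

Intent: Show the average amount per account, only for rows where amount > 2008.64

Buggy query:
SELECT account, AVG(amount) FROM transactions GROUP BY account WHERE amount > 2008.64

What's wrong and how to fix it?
Bug: WHERE cannot follow GROUP BY

Fix: Place WHERE between FROM and GROUP BY

Corrected query:
SELECT account, AVG(amount) FROM transactions WHERE amount > 2008.64 GROUP BY account

Result:
account | AVG(amount)
--------+------------
ACC-101 | 2607.12    
ACC-103 | 2050.32    
ACC-105 | 4640.5     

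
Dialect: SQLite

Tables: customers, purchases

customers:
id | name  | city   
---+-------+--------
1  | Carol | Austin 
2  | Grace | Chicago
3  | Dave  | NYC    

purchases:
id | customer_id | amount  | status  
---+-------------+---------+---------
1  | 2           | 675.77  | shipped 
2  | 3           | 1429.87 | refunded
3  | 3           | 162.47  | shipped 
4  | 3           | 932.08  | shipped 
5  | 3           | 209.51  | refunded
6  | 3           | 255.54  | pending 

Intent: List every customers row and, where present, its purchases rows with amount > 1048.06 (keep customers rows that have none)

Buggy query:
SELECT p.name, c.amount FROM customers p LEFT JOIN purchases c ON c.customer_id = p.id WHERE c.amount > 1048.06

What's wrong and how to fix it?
Bug: Filtering c.amount in WHERE discards the NULL rows produced by LEFT JOIN, turning it into an inner join

Fix: Put 'c.amount > 1048.06' in the JOIN's ON clause instead of WHERE

Corrected query:
SELECT p.name, c.amount FROM customers p LEFT JOIN purchases c ON c.customer_id = p.id AND c.amount > 1048.06

Result:
name  | amount 
------+--------
Carol | NULL   
Grace | NULL   
Dave  | 1429.87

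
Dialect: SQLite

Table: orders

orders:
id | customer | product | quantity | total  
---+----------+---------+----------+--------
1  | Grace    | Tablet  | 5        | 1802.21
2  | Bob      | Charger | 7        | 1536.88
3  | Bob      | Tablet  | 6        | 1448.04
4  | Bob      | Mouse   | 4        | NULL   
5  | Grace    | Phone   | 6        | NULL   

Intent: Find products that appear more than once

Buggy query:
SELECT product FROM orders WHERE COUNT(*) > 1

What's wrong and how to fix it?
Bug: WHERE can't reference COUNT(*); aggregates are computed after WHERE

Fix: GROUP BY product, then filter groups with HAVING COUNT(*) > 1

Corrected query:
SELECT product FROM orders GROUP BY product HAVING COUNT(*) > 1

Result:
product
-------
Tablet 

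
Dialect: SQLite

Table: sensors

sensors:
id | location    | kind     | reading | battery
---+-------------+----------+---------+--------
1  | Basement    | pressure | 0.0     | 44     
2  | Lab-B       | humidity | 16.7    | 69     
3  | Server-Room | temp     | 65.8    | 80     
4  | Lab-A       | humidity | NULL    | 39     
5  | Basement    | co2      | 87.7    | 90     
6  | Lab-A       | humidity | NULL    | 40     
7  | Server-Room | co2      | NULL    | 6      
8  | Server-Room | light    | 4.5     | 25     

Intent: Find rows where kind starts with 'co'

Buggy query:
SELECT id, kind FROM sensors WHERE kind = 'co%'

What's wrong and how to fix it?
Bug: '=' compares the literal string including the % character; pattern matching needs LIKE

Fix: Replace '=' with LIKE so 'co%' is treated as a pattern

Corrected query:
SELECT id, kind FROM sensors WHERE kind LIKE 'co%'

Result:
id | kind
---+-----
5  | co2 
7  | co2 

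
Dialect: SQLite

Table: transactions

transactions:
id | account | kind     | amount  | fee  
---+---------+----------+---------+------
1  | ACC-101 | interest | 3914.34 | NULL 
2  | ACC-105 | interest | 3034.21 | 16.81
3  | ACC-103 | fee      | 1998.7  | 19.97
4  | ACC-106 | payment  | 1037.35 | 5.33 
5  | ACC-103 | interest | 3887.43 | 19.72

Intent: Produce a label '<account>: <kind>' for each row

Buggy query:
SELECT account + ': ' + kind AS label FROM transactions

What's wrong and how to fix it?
Bug: '+' is numeric addition; on text columns SQLite converts them to 0 instead of concatenating

Fix: Use the || operator for string concatenation

Corrected query:
SELECT account || ': ' || kind AS label FROM transactions

Result:
label            
-----------------
ACC-101: interest
ACC-105: interest
ACC-103: fee     
ACC-106: payment 
ACC-103: interest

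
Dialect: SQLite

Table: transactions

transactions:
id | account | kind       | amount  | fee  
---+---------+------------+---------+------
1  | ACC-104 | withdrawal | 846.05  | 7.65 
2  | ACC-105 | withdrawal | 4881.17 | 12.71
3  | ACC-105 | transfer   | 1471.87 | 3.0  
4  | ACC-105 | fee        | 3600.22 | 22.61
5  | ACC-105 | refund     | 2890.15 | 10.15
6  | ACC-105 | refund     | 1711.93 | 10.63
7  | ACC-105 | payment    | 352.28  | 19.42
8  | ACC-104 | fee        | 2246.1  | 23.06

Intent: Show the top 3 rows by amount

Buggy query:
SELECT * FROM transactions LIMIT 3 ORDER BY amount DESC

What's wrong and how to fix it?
Bug: LIMIT must come after ORDER BY

Fix: Sort with ORDER BY, then apply LIMIT

Corrected query:
SELECT * FROM transactions ORDER BY amount DESC LIMIT 3

Result:
id | account | kind       | amount  | fee  
---+---------+------------+---------+------
2  | ACC-105 | withdrawal | 4881.17 | 12.71
4  | ACC-105 | fee        | 3600.22 | 22.61
5  | ACC-105 | refund     | 2890.15 | 10.15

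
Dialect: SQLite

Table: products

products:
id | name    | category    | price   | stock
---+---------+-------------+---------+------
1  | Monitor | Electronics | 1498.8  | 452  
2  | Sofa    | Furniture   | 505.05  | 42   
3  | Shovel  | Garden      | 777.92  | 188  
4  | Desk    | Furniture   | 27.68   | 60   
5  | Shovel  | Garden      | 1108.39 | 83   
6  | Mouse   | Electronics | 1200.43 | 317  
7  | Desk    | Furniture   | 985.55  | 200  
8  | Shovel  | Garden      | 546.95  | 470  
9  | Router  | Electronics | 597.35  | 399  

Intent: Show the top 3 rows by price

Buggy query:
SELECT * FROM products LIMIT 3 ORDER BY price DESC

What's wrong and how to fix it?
Bug: LIMIT must come after ORDER BY

Fix: Sort with ORDER BY, then apply LIMIT

Corrected query:
SELECT * FROM products ORDER BY price DESC LIMIT 3

Result:
id | name    | category    | price   | stock
---+---------+-------------+---------+------
1  | Monitor | Electronics | 1498.8  | 452  
6  | Mouse   | Electronics | 1200.43 | 317  
5  | Shovel  | Garden      | 1108.39 | 83   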